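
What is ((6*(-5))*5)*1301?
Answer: -195150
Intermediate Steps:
((6*(-5))*5)*1301 = -30*5*1301 = -150*1301 = -195150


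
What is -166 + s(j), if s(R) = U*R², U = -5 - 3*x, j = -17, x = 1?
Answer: -2478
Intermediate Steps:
U = -8 (U = -5 - 3*1 = -5 - 3 = -8)
s(R) = -8*R²
-166 + s(j) = -166 - 8*(-17)² = -166 - 8*289 = -166 - 2312 = -2478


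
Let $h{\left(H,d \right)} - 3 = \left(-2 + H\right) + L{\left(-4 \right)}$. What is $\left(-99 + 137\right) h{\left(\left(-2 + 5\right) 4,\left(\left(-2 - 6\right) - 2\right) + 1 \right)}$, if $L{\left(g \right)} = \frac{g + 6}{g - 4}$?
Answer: $\frac{969}{2} \approx 484.5$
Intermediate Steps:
$L{\left(g \right)} = \frac{6 + g}{-4 + g}$
$h{\left(H,d \right)} = \frac{3}{4} + H$ ($h{\left(H,d \right)} = 3 + \left(\left(-2 + H\right) + \frac{6 - 4}{-4 - 4}\right) = 3 + \left(\left(-2 + H\right) + \frac{1}{-8} \cdot 2\right) = 3 + \left(\left(-2 + H\right) - \frac{1}{4}\right) = 3 + \left(- \frac{9}{4} + H\right) = \frac{3}{4} + H$)
$\left(-99 + 137\right) h{\left(\left(-2 + 5\right) 4,\left(\left(-2 - 6\right) - 2\right) + 1 \right)} = \left(-99 + 137\right) \left(\frac{3}{4} + \left(-2 + 5\right) 4\right) = 38 \left(\frac{3}{4} + 3 \cdot 4\right) = 38 \left(\frac{3}{4} + 12\right) = 38 \cdot \frac{51}{4} = \frac{969}{2}$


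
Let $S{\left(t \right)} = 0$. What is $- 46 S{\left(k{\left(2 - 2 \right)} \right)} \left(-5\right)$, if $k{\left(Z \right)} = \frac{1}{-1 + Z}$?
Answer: $0$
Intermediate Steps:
$- 46 S{\left(k{\left(2 - 2 \right)} \right)} \left(-5\right) = - 46 \cdot 0 \left(-5\right) = \left(-46\right) 0 = 0$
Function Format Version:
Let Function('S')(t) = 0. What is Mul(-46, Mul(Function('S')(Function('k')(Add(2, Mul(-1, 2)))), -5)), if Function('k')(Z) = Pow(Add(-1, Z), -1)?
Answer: 0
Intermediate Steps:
Mul(-46, Mul(Function('S')(Function('k')(Add(2, Mul(-1, 2)))), -5)) = Mul(-46, Mul(0, -5)) = Mul(-46, 0) = 0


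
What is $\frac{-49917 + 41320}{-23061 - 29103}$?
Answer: $\frac{8597}{52164} \approx 0.16481$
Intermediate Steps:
$\frac{-49917 + 41320}{-23061 - 29103} = - \frac{8597}{-52164} = \left(-8597\right) \left(- \frac{1}{52164}\right) = \frac{8597}{52164}$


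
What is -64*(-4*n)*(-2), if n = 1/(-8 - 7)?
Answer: 512/15 ≈ 34.133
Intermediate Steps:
n = -1/15 (n = 1/(-15) = -1/15 ≈ -0.066667)
-64*(-4*n)*(-2) = -64*(-4*(-1/15))*(-2) = -256*(-2)/15 = -64*(-8/15) = 512/15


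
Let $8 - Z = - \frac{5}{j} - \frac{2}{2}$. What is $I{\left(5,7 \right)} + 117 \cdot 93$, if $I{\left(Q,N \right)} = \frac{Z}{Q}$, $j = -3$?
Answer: $\frac{163237}{15} \approx 10882.0$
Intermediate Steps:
$Z = \frac{22}{3}$ ($Z = 8 - \left(- \frac{5}{-3} - \frac{2}{2}\right) = 8 - \left(\left(-5\right) \left(- \frac{1}{3}\right) - 1\right) = 8 - \left(\frac{5}{3} - 1\right) = 8 - \frac{2}{3} = \frac{22}{3} \approx 7.3333$)
$I{\left(Q,N \right)} = \frac{22}{3 Q}$
$I{\left(5,7 \right)} + 117 \cdot 93 = \frac{22}{3 \cdot 5} + 117 \cdot 93 = \frac{22}{3} \cdot \frac{1}{5} + 10881 = \frac{22}{15} + 10881 = \frac{163237}{15}$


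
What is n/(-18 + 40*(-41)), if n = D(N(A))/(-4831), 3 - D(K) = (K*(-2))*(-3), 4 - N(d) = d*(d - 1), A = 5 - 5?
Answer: -21/8009798 ≈ -2.6218e-6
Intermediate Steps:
A = 0
N(d) = 4 - d*(-1 + d) (N(d) = 4 - d*(d - 1) = 4 - d*(-1 + d))
D(K) = 3 - 6*K (D(K) = 3 - K*(-2)*(-3) = 3 - (-2*K)*(-3) = 3 - 6*K)
n = 21/4831 (n = (3 - 6*(4 + 0 - 1*0²))/(-4831) = (3 - 6*(4 + 0 - 1*0))*(-1/4831) = (3 - 6*(4 + 0 + 0))*(-1/4831) = (3 - 6*4)*(-1/4831) = (3 - 24)*(-1/4831) = -21*(-1/4831) = 21/4831 ≈ 0.0043469)
n/(-18 + 40*(-41)) = 21/(4831*(-18 + 40*(-41))) = 21/(4831*(-18 - 1640)) = (21/4831)/(-1658) = (21/4831)*(-1/1658) = -21/8009798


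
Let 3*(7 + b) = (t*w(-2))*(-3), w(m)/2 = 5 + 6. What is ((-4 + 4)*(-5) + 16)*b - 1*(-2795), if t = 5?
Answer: 923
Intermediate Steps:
w(m) = 22 (w(m) = 2*(5 + 6) = 2*11 = 22)
b = -117 (b = -7 + ((5*22)*(-3))/3 = -7 + (110*(-3))/3 = -7 + (1/3)*(-330) = -7 - 110 = -117)
((-4 + 4)*(-5) + 16)*b - 1*(-2795) = ((-4 + 4)*(-5) + 16)*(-117) - 1*(-2795) = (0*(-5) + 16)*(-117) + 2795 = (0 + 16)*(-117) + 2795 = 16*(-117) + 2795 = -1872 + 2795 = 923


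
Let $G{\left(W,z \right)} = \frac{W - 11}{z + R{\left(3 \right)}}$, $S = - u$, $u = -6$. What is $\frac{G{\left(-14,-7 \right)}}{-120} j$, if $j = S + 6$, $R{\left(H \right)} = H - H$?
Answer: $- \frac{5}{14} \approx -0.35714$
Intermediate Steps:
$R{\left(H \right)} = 0$
$S = 6$ ($S = \left(-1\right) \left(-6\right) = 6$)
$G{\left(W,z \right)} = \frac{-11 + W}{z}$ ($G{\left(W,z \right)} = \frac{W - 11}{z + 0} = \frac{-11 + W}{z}$)
$j = 12$ ($j = 6 + 6 = 12$)
$\frac{G{\left(-14,-7 \right)}}{-120} j = \frac{\frac{1}{-7} \left(-11 - 14\right)}{-120} \cdot 12 = \left(- \frac{1}{7}\right) \left(-25\right) \left(- \frac{1}{120}\right) 12 = \frac{25}{7} \left(- \frac{1}{120}\right) 12 = \left(- \frac{5}{168}\right) 12 = - \frac{5}{14}$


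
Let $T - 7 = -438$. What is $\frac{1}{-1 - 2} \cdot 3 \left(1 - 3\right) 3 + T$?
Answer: $-425$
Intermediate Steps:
$T = -431$ ($T = 7 - 438 = -431$)
$\frac{1}{-1 - 2} \cdot 3 \left(1 - 3\right) 3 + T = \frac{1}{-1 - 2} \cdot 3 \left(1 - 3\right) 3 - 431 = \frac{1}{-3} \cdot 3 \left(\left(-2\right) 3\right) - 431 = \left(- \frac{1}{3}\right) 3 \left(-6\right) - 431 = \left(-1\right) \left(-6\right) - 431 = 6 - 431 = -425$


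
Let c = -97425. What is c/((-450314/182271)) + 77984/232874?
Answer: 2067676948643963/52433211218 ≈ 39435.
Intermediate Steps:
c/((-450314/182271)) + 77984/232874 = -97425/((-450314/182271)) + 77984/232874 = -97425/((-450314*1/182271)) + 77984*(1/232874) = -97425/(-450314/182271) + 38992/116437 = -97425*(-182271/450314) + 38992/116437 = 17757752175/450314 + 38992/116437 = 2067676948643963/52433211218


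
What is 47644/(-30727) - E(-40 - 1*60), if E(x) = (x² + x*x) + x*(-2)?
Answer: -620733044/30727 ≈ -20202.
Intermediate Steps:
E(x) = -2*x + 2*x² (E(x) = (x² + x²) - 2*x = 2*x² - 2*x = -2*x + 2*x²)
47644/(-30727) - E(-40 - 1*60) = 47644/(-30727) - 2*(-40 - 1*60)*(-1 + (-40 - 1*60)) = 47644*(-1/30727) - 2*(-40 - 60)*(-1 + (-40 - 60)) = -47644/30727 - 2*(-100)*(-1 - 100) = -47644/30727 - 2*(-100)*(-101) = -47644/30727 - 1*20200 = -47644/30727 - 20200 = -620733044/30727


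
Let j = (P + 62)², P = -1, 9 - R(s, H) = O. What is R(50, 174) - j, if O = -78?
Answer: -3634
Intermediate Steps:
R(s, H) = 87 (R(s, H) = 9 - 1*(-78) = 9 + 78 = 87)
j = 3721 (j = (-1 + 62)² = 61² = 3721)
R(50, 174) - j = 87 - 1*3721 = 87 - 3721 = -3634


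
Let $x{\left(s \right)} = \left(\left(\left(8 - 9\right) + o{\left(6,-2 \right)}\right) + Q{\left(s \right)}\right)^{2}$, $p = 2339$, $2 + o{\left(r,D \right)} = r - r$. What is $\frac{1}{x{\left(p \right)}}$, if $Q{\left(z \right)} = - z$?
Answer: $\frac{1}{5484964} \approx 1.8232 \cdot 10^{-7}$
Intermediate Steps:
$o{\left(r,D \right)} = -2$ ($o{\left(r,D \right)} = -2 + \left(r - r\right) = -2 + 0 = -2$)
$x{\left(s \right)} = \left(-3 - s\right)^{2}$ ($x{\left(s \right)} = \left(\left(\left(8 - 9\right) - 2\right) - s\right)^{2} = \left(\left(-1 - 2\right) - s\right)^{2} = \left(-3 - s\right)^{2}$)
$\frac{1}{x{\left(p \right)}} = \frac{1}{\left(3 + 2339\right)^{2}} = \frac{1}{2342^{2}} = \frac{1}{5484964}$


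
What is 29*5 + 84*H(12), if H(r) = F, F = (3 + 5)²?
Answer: 5521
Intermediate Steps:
F = 64 (F = 8² = 64)
H(r) = 64
29*5 + 84*H(12) = 29*5 + 84*64 = 145 + 5376 = 5521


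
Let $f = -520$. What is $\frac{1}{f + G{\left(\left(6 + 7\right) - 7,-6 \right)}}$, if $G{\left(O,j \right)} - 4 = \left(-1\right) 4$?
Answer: $- \frac{1}{520} \approx -0.0019231$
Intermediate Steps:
$G{\left(O,j \right)} = 0$ ($G{\left(O,j \right)} = 4 - 4 = 0$)
$\frac{1}{f + G{\left(\left(6 + 7\right) - 7,-6 \right)}} = \frac{1}{-520 + 0} = \frac{1}{-520} = - \frac{1}{520}$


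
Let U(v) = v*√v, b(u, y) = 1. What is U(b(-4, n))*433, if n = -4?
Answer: 433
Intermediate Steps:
U(v) = v^(3/2)
U(b(-4, n))*433 = 1^(3/2)*433 = 1*433 = 433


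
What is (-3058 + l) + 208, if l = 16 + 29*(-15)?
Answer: -3269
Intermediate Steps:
l = -419 (l = 16 - 435 = -419)
(-3058 + l) + 208 = (-3058 - 419) + 208 = -3477 + 208 = -3269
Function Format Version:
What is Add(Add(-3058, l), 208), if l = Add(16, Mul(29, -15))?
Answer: -3269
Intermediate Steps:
l = -419 (l = Add(16, -435) = -419)
Add(Add(-3058, l), 208) = Add(Add(-3058, -419), 208) = Add(-3477, 208) = -3269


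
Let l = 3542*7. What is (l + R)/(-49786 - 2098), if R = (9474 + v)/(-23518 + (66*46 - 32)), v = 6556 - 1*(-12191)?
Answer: -169531965/354782792 ≈ -0.47785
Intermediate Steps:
v = 18747 (v = 6556 + 12191 = 18747)
l = 24794
R = -9407/6838 (R = (9474 + 18747)/(-23518 + (66*46 - 32)) = 28221/(-23518 + (3036 - 32)) = 28221/(-23518 + 3004) = 28221/(-20514) = 28221*(-1/20514) = -9407/6838 ≈ -1.3757)
(l + R)/(-49786 - 2098) = (24794 - 9407/6838)/(-49786 - 2098) = (169531965/6838)/(-51884) = (169531965/6838)*(-1/51884) = -169531965/354782792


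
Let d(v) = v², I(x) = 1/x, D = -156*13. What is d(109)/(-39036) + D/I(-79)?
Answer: 6254023751/39036 ≈ 1.6021e+5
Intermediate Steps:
D = -2028
d(109)/(-39036) + D/I(-79) = 109²/(-39036) - 2028/(1/(-79)) = 11881*(-1/39036) - 2028/(-1/79) = -11881/39036 - 2028*(-79) = -11881/39036 + 160212 = 6254023751/39036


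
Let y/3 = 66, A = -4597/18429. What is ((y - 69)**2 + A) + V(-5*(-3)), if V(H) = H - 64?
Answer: 305769371/18429 ≈ 16592.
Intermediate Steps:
A = -4597/18429 (A = -4597*1/18429 = -4597/18429 ≈ -0.24944)
V(H) = -64 + H
y = 198 (y = 3*66 = 198)
((y - 69)**2 + A) + V(-5*(-3)) = ((198 - 69)**2 - 4597/18429) + (-64 - 5*(-3)) = (129**2 - 4597/18429) + (-64 + 15) = (16641 - 4597/18429) - 49 = 306672392/18429 - 49 = 305769371/18429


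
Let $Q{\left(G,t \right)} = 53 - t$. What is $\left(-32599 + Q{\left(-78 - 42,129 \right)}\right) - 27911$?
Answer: $-60586$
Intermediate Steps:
$\left(-32599 + Q{\left(-78 - 42,129 \right)}\right) - 27911 = \left(-32599 + \left(53 - 129\right)\right) - 27911 = \left(-32599 - 76\right) - 27911 = -32675 - 27911 = -60586$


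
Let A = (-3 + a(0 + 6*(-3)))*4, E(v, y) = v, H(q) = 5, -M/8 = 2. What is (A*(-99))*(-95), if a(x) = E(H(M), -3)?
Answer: 75240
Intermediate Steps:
M = -16 (M = -8*2 = -16)
a(x) = 5
A = 8 (A = (-3 + 5)*4 = 2*4 = 8)
(A*(-99))*(-95) = (8*(-99))*(-95) = -792*(-95) = 75240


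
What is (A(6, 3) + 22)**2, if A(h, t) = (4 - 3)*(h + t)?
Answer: 961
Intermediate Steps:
A(h, t) = h + t (A(h, t) = 1*(h + t) = h + t)
(A(6, 3) + 22)**2 = ((6 + 3) + 22)**2 = (9 + 22)**2 = 31**2 = 961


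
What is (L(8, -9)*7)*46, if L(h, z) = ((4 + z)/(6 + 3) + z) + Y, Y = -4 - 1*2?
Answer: -45080/9 ≈ -5008.9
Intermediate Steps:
Y = -6 (Y = -4 - 2 = -6)
L(h, z) = -50/9 + 10*z/9 (L(h, z) = ((4 + z)/(6 + 3) + z) - 6 = ((4 + z)/9 + z) - 6 = ((4 + z)*(⅑) + z) - 6 = ((4/9 + z/9) + z) - 6 = (4/9 + 10*z/9) - 6 = -50/9 + 10*z/9)
(L(8, -9)*7)*46 = ((-50/9 + (10/9)*(-9))*7)*46 = ((-50/9 - 10)*7)*46 = -140/9*7*46 = -980/9*46 = -45080/9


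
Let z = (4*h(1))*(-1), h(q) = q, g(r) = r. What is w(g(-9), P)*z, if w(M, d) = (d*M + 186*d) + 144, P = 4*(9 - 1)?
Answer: -23232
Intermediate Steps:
P = 32 (P = 4*8 = 32)
w(M, d) = 144 + 186*d + M*d (w(M, d) = (M*d + 186*d) + 144 = (186*d + M*d) + 144 = 144 + 186*d + M*d)
z = -4 (z = (4*1)*(-1) = 4*(-1) = -4)
w(g(-9), P)*z = (144 + 186*32 - 9*32)*(-4) = (144 + 5952 - 288)*(-4) = 5808*(-4) = -23232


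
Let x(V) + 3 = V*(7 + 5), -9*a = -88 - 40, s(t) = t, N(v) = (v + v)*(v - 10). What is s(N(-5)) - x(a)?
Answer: -53/3 ≈ -17.667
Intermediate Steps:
N(v) = 2*v*(-10 + v) (N(v) = (2*v)*(-10 + v) = 2*v*(-10 + v))
a = 128/9 (a = -(-88 - 40)/9 = -⅑*(-128) = 128/9 ≈ 14.222)
x(V) = -3 + 12*V (x(V) = -3 + V*(7 + 5) = -3 + V*12 = -3 + 12*V)
s(N(-5)) - x(a) = 2*(-5)*(-10 - 5) - (-3 + 12*(128/9)) = 2*(-5)*(-15) - (-3 + 512/3) = 150 - 1*503/3 = 150 - 503/3 = -53/3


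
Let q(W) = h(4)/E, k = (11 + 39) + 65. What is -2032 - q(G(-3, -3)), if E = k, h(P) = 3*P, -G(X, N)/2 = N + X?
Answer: -233692/115 ≈ -2032.1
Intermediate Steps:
G(X, N) = -2*N - 2*X (G(X, N) = -2*(N + X) = -2*N - 2*X)
k = 115 (k = 50 + 65 = 115)
E = 115
q(W) = 12/115 (q(W) = (3*4)/115 = 12*(1/115) = 12/115)
-2032 - q(G(-3, -3)) = -2032 - 1*12/115 = -2032 - 12/115 = -233692/115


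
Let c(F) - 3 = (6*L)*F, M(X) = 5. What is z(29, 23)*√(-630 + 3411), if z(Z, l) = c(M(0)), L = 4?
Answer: 369*√309 ≈ 6486.4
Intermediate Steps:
c(F) = 3 + 24*F (c(F) = 3 + (6*4)*F = 3 + 24*F)
z(Z, l) = 123 (z(Z, l) = 3 + 24*5 = 3 + 120 = 123)
z(29, 23)*√(-630 + 3411) = 123*√(-630 + 3411) = 123*√2781 = 123*(3*√309) = 369*√309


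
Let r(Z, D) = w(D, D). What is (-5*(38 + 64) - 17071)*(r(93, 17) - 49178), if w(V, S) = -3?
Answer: 864651161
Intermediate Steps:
r(Z, D) = -3
(-5*(38 + 64) - 17071)*(r(93, 17) - 49178) = (-5*(38 + 64) - 17071)*(-3 - 49178) = (-5*102 - 17071)*(-49181) = (-510 - 17071)*(-49181) = -17581*(-49181) = 864651161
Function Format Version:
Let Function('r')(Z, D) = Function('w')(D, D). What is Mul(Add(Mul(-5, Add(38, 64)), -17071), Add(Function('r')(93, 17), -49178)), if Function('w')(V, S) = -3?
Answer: 864651161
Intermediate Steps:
Function('r')(Z, D) = -3
Mul(Add(Mul(-5, Add(38, 64)), -17071), Add(Function('r')(93, 17), -49178)) = Mul(Add(Mul(-5, Add(38, 64)), -17071), Add(-3, -49178)) = Mul(Add(Mul(-5, 102), -17071), -49181) = Mul(Add(-510, -17071), -49181) = Mul(-17581, -49181) = 864651161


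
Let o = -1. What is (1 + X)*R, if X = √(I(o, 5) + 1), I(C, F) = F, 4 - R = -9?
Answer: 13 + 13*√6 ≈ 44.843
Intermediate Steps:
R = 13 (R = 4 - 1*(-9) = 4 + 9 = 13)
X = √6 (X = √(5 + 1) = √6 ≈ 2.4495)
(1 + X)*R = (1 + √6)*13 = 13 + 13*√6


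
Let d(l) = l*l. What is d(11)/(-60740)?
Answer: -121/60740 ≈ -0.0019921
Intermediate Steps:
d(l) = l**2
d(11)/(-60740) = 11**2/(-60740) = 121*(-1/60740) = -121/60740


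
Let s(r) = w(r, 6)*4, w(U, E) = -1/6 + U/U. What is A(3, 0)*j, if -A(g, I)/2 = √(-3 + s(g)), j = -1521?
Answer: 1014*√3 ≈ 1756.3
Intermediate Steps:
w(U, E) = ⅚ (w(U, E) = -1*⅙ + 1 = -⅙ + 1 = ⅚)
s(r) = 10/3 (s(r) = (⅚)*4 = 10/3)
A(g, I) = -2*√3/3 (A(g, I) = -2*√(-3 + 10/3) = -2*√3/3)
A(3, 0)*j = -2*√3/3*(-1521) = 1014*√3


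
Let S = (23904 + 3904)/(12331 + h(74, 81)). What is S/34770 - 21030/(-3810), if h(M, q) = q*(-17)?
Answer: 66748452049/12092640915 ≈ 5.5198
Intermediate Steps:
h(M, q) = -17*q
S = 13904/5477 (S = (23904 + 3904)/(12331 - 17*81) = 27808/(12331 - 1377) = 27808/10954 = 27808*(1/10954) = 13904/5477 ≈ 2.5386)
S/34770 - 21030/(-3810) = (13904/5477)/34770 - 21030/(-3810) = (13904/5477)*(1/34770) - 21030*(-1/3810) = 6952/95217645 + 701/127 = 66748452049/12092640915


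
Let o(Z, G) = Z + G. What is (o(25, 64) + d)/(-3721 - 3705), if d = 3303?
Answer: -1696/3713 ≈ -0.45677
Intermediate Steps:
o(Z, G) = G + Z
(o(25, 64) + d)/(-3721 - 3705) = ((64 + 25) + 3303)/(-3721 - 3705) = (89 + 3303)/(-7426) = 3392*(-1/7426) = -1696/3713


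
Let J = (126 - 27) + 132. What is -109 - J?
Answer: -340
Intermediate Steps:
J = 231 (J = 99 + 132 = 231)
-109 - J = -109 - 1*231 = -109 - 231 = -340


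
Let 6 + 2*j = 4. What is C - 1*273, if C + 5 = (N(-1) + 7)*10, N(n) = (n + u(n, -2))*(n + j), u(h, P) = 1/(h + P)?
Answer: -544/3 ≈ -181.33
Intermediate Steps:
j = -1 (j = -3 + (½)*4 = -3 + 2 = -1)
u(h, P) = 1/(P + h)
N(n) = (-1 + n)*(n + 1/(-2 + n)) (N(n) = (n + 1/(-2 + n))*(n - 1) = (n + 1/(-2 + n))*(-1 + n) = (-1 + n)*(n + 1/(-2 + n)))
C = 275/3 (C = -5 + ((-1 - 1 - (-1 - 1)*(-2 - 1))/(-2 - 1) + 7)*10 = -5 + ((-1 - 1 - 1*(-2)*(-3))/(-3) + 7)*10 = -5 + (-(-1 - 1 - 6)/3 + 7)*10 = -5 + (-⅓*(-8) + 7)*10 = -5 + (8/3 + 7)*10 = -5 + (29/3)*10 = -5 + 290/3 = 275/3 ≈ 91.667)
C - 1*273 = 275/3 - 1*273 = 275/3 - 273 = -544/3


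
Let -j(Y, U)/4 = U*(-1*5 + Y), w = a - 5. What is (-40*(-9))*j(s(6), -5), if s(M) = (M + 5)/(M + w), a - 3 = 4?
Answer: -26100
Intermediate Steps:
a = 7 (a = 3 + 4 = 7)
w = 2 (w = 7 - 5 = 2)
s(M) = (5 + M)/(2 + M) (s(M) = (M + 5)/(M + 2) = (5 + M)/(2 + M))
j(Y, U) = -4*U*(-5 + Y) (j(Y, U) = -4*U*(-1*5 + Y) = -4*U*(-5 + Y))
(-40*(-9))*j(s(6), -5) = (-40*(-9))*(4*(-5)*(5 - (5 + 6)/(2 + 6))) = 360*(4*(-5)*(5 - 11/8)) = 360*(4*(-5)*(29/8)) = 360*(-145/2) = -26100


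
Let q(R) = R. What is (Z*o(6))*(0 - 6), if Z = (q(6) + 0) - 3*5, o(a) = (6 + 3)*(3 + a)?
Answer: 4374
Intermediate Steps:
o(a) = 27 + 9*a (o(a) = 9*(3 + a) = 27 + 9*a)
Z = -9 (Z = (6 + 0) - 3*5 = 6 - 15 = -9)
(Z*o(6))*(0 - 6) = (-9*(27 + 9*6))*(0 - 6) = -9*(27 + 54)*(-6) = -9*81*(-6) = -729*(-6) = 4374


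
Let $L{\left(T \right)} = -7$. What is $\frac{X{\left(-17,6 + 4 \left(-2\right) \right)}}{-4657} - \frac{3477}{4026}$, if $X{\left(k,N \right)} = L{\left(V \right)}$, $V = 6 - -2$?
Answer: $- \frac{88329}{102454} \approx -0.86213$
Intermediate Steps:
$V = 8$ ($V = 6 + 2 = 8$)
$X{\left(k,N \right)} = -7$
$\frac{X{\left(-17,6 + 4 \left(-2\right) \right)}}{-4657} - \frac{3477}{4026} = - \frac{7}{-4657} - \frac{3477}{4026} = \left(-7\right) \left(- \frac{1}{4657}\right) - \frac{19}{22} = \frac{7}{4657} - \frac{19}{22} = - \frac{88329}{102454}$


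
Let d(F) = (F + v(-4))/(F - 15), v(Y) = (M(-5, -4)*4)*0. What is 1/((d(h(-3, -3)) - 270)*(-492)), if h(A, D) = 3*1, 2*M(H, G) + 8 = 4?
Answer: 1/132963 ≈ 7.5209e-6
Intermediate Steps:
M(H, G) = -2 (M(H, G) = -4 + (½)*4 = -4 + 2 = -2)
h(A, D) = 3
v(Y) = 0 (v(Y) = -2*4*0 = -8*0 = 0)
d(F) = F/(-15 + F) (d(F) = (F + 0)/(F - 15) = F/(-15 + F))
1/((d(h(-3, -3)) - 270)*(-492)) = 1/((3/(-15 + 3) - 270)*(-492)) = 1/((3/(-12) - 270)*(-492)) = 1/((3*(-1/12) - 270)*(-492)) = 1/((-¼ - 270)*(-492)) = 1/(-1081/4*(-492)) = 1/132963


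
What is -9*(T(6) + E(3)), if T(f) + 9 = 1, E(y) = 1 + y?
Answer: 36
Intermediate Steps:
T(f) = -8 (T(f) = -9 + 1 = -8)
-9*(T(6) + E(3)) = -9*(-8 + (1 + 3)) = -9*(-8 + 4) = -9*(-4) = 36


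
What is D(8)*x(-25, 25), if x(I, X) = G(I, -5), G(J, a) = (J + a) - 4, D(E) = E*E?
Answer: -2176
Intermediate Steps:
D(E) = E²
G(J, a) = -4 + J + a
x(I, X) = -9 + I (x(I, X) = -4 + I - 5 = -9 + I)
D(8)*x(-25, 25) = 8²*(-9 - 25) = 64*(-34) = -2176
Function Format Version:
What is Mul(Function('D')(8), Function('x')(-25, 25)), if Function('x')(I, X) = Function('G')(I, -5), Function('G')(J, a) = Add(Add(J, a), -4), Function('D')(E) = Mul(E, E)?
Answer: -2176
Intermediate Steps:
Function('D')(E) = Pow(E, 2)
Function('G')(J, a) = Add(-4, J, a)
Function('x')(I, X) = Add(-9, I) (Function('x')(I, X) = Add(-4, I, -5) = Add(-9, I))
Mul(Function('D')(8), Function('x')(-25, 25)) = Mul(Pow(8, 2), Add(-9, -25)) = Mul(64, -34) = -2176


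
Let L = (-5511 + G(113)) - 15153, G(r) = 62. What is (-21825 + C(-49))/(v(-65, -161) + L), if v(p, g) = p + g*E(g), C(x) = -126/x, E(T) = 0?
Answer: 50919/48223 ≈ 1.0559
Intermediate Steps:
L = -20602 (L = (-5511 + 62) - 15153 = -5449 - 15153 = -20602)
v(p, g) = p (v(p, g) = p + g*0 = p + 0 = p)
(-21825 + C(-49))/(v(-65, -161) + L) = (-21825 - 126/(-49))/(-65 - 20602) = (-21825 - 126*(-1/49))/(-20667) = (-21825 + 18/7)*(-1/20667) = -152757/7*(-1/20667) = 50919/48223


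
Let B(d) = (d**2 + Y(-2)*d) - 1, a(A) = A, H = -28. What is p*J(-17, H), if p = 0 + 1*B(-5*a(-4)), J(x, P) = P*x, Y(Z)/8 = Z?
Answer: 37604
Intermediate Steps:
Y(Z) = 8*Z
B(d) = -1 + d**2 - 16*d (B(d) = (d**2 + (8*(-2))*d) - 1 = (d**2 - 16*d) - 1 = -1 + d**2 - 16*d)
p = 79 (p = 0 + 1*(-1 + (-5*(-4))**2 - (-80)*(-4)) = 0 + 1*(-1 + 20**2 - 16*20) = 0 + 1*(-1 + 400 - 320) = 0 + 1*79 = 0 + 79 = 79)
p*J(-17, H) = 79*(-28*(-17)) = 79*476 = 37604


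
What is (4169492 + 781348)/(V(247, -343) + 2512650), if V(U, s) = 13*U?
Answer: 4950840/2515861 ≈ 1.9679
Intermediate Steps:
(4169492 + 781348)/(V(247, -343) + 2512650) = (4169492 + 781348)/(13*247 + 2512650) = 4950840/(3211 + 2512650) = 4950840/2515861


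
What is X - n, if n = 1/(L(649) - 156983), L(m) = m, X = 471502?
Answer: 73711793669/156334 ≈ 4.7150e+5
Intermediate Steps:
n = -1/156334 (n = 1/(649 - 156983) = 1/(-156334) = -1/156334 ≈ -6.3966e-6)
X - n = 471502 - 1*(-1/156334) = 471502 + 1/156334 = 73711793669/156334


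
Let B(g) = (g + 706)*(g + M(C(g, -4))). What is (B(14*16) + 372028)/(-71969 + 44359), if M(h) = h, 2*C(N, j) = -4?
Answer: -289244/13805 ≈ -20.952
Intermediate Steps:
C(N, j) = -2 (C(N, j) = (½)*(-4) = -2)
B(g) = (-2 + g)*(706 + g) (B(g) = (g + 706)*(g - 2) = (706 + g)*(-2 + g) = (-2 + g)*(706 + g))
(B(14*16) + 372028)/(-71969 + 44359) = ((-1412 + (14*16)² + 704*(14*16)) + 372028)/(-71969 + 44359) = ((-1412 + 224² + 704*224) + 372028)/(-27610) = ((-1412 + 50176 + 157696) + 372028)*(-1/27610) = (206460 + 372028)*(-1/27610) = 578488*(-1/27610) = -289244/13805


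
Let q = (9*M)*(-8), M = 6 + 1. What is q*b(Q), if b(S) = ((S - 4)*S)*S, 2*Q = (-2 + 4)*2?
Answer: 4032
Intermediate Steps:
M = 7
Q = 2 (Q = ((-2 + 4)*2)/2 = (2*2)/2 = (1/2)*4 = 2)
b(S) = S**2*(-4 + S) (b(S) = ((-4 + S)*S)*S = (S*(-4 + S))*S = S**2*(-4 + S))
q = -504 (q = (9*7)*(-8) = 63*(-8) = -504)
q*b(Q) = -504*2**2*(-4 + 2) = -2016*(-2) = -504*(-8) = 4032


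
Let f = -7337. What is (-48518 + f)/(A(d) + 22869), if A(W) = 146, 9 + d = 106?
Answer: -11171/4603 ≈ -2.4269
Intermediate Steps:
d = 97 (d = -9 + 106 = 97)
(-48518 + f)/(A(d) + 22869) = (-48518 - 7337)/(146 + 22869) = -55855/23015 = -55855*1/23015 = -11171/4603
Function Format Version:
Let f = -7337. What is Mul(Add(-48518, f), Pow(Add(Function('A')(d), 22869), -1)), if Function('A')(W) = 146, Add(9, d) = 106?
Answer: Rational(-11171, 4603) ≈ -2.4269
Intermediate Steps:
d = 97 (d = Add(-9, 106) = 97)
Mul(Add(-48518, f), Pow(Add(Function('A')(d), 22869), -1)) = Mul(Add(-48518, -7337), Pow(Add(146, 22869), -1)) = Mul(-55855, Pow(23015, -1)) = Mul(-55855, Rational(1, 23015)) = Rational(-11171, 4603)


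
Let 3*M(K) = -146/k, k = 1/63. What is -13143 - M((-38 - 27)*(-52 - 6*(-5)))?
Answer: -10077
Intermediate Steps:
k = 1/63 ≈ 0.015873
M(K) = -3066 (M(K) = (-146/1/63)/3 = (-146*63)/3 = (⅓)*(-9198) = -3066)
-13143 - M((-38 - 27)*(-52 - 6*(-5))) = -13143 - 1*(-3066) = -13143 + 3066 = -10077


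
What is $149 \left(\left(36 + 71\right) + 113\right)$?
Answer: $32780$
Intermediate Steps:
$149 \left(\left(36 + 71\right) + 113\right) = 149 \left(107 + 113\right) = 149 \cdot 220 = 32780$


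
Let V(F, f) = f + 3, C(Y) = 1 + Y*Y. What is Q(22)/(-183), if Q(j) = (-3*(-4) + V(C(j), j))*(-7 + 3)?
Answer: 148/183 ≈ 0.80874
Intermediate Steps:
C(Y) = 1 + Y²
V(F, f) = 3 + f
Q(j) = -60 - 4*j (Q(j) = (-3*(-4) + (3 + j))*(-7 + 3) = (12 + (3 + j))*(-4) = (15 + j)*(-4) = -60 - 4*j)
Q(22)/(-183) = (-60 - 4*22)/(-183) = (-60 - 88)*(-1/183) = -148*(-1/183) = 148/183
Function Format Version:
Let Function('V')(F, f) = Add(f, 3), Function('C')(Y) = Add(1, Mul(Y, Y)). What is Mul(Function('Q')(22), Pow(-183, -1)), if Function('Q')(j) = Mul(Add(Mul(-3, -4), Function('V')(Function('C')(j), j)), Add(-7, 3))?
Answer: Rational(148, 183) ≈ 0.80874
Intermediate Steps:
Function('C')(Y) = Add(1, Pow(Y, 2))
Function('V')(F, f) = Add(3, f)
Function('Q')(j) = Add(-60, Mul(-4, j)) (Function('Q')(j) = Mul(Add(Mul(-3, -4), Add(3, j)), Add(-7, 3)) = Mul(Add(12, Add(3, j)), -4) = Mul(Add(15, j), -4) = Add(-60, Mul(-4, j)))
Mul(Function('Q')(22), Pow(-183, -1)) = Mul(Add(-60, Mul(-4, 22)), Pow(-183, -1)) = Mul(Add(-60, -88), Rational(-1, 183)) = Mul(-148, Rational(-1, 183)) = Rational(148, 183)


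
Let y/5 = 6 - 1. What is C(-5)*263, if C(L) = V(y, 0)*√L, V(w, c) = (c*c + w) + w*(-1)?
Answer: 0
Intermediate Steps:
y = 25 (y = 5*(6 - 1) = 5*5 = 25)
V(w, c) = c² (V(w, c) = (c² + w) - w = (w + c²) - w = c²)
C(L) = 0 (C(L) = 0²*√L = 0*√L = 0)
C(-5)*263 = 0*263 = 0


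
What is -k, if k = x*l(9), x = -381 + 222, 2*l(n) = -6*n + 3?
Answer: -8109/2 ≈ -4054.5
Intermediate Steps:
l(n) = 3/2 - 3*n (l(n) = (-6*n + 3)/2 = (3 - 6*n)/2 = 3/2 - 3*n)
x = -159
k = 8109/2 (k = -159*(3/2 - 3*9) = -159*(3/2 - 27) = -159*(-51/2) = 8109/2 ≈ 4054.5)
-k = -1*8109/2 = -8109/2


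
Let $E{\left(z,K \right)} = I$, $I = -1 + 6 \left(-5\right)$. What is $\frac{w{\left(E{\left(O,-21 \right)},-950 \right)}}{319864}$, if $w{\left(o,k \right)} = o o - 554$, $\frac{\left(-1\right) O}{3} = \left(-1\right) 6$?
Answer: $\frac{407}{319864} \approx 0.0012724$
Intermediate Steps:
$O = 18$ ($O = - 3 \left(\left(-1\right) 6\right) = \left(-3\right) \left(-6\right) = 18$)
$I = -31$ ($I = -1 - 30 = -31$)
$E{\left(z,K \right)} = -31$
$w{\left(o,k \right)} = -554 + o^{2}$ ($w{\left(o,k \right)} = o^{2} - 554 = -554 + o^{2}$)
$\frac{w{\left(E{\left(O,-21 \right)},-950 \right)}}{319864} = \frac{-554 + \left(-31\right)^{2}}{319864} = \left(-554 + 961\right) \frac{1}{319864} = 407 \cdot \frac{1}{319864} = \frac{407}{319864}$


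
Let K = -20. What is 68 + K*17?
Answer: -272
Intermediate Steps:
68 + K*17 = 68 - 20*17 = 68 - 340 = -272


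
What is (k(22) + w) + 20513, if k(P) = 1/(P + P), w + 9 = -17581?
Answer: 128613/44 ≈ 2923.0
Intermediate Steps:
w = -17590 (w = -9 - 17581 = -17590)
k(P) = 1/(2*P)
(k(22) + w) + 20513 = ((1/2)/22 - 17590) + 20513 = ((1/2)*(1/22) - 17590) + 20513 = (1/44 - 17590) + 20513 = -773959/44 + 20513 = 128613/44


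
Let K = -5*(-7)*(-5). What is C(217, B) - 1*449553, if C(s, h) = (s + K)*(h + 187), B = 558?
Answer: -418263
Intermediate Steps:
K = -175 (K = 35*(-5) = -175)
C(s, h) = (-175 + s)*(187 + h) (C(s, h) = (s - 175)*(h + 187) = (-175 + s)*(187 + h))
C(217, B) - 1*449553 = (-32725 - 175*558 + 187*217 + 558*217) - 1*449553 = (-32725 - 97650 + 40579 + 121086) - 449553 = 31290 - 449553 = -418263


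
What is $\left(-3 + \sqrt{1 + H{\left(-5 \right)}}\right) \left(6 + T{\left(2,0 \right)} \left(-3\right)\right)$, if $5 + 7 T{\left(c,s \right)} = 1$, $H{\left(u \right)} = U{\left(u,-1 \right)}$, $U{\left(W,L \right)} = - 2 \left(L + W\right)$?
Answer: $- \frac{162}{7} + \frac{54 \sqrt{13}}{7} \approx 4.6714$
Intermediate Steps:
$U{\left(W,L \right)} = - 2 L - 2 W$
$H{\left(u \right)} = 2 - 2 u$ ($H{\left(u \right)} = \left(-2\right) \left(-1\right) - 2 u = 2 - 2 u$)
$T{\left(c,s \right)} = - \frac{4}{7}$ ($T{\left(c,s \right)} = - \frac{5}{7} + \frac{1}{7} \cdot 1 = - \frac{5}{7} + \frac{1}{7} = - \frac{4}{7}$)
$\left(-3 + \sqrt{1 + H{\left(-5 \right)}}\right) \left(6 + T{\left(2,0 \right)} \left(-3\right)\right) = \left(-3 + \sqrt{1 + \left(2 - -10\right)}\right) \left(6 - - \frac{12}{7}\right) = \left(-3 + \sqrt{1 + \left(2 + 10\right)}\right) \left(6 + \frac{12}{7}\right) = \left(-3 + \sqrt{1 + 12}\right) \frac{54}{7} = \left(-3 + \sqrt{13}\right) \frac{54}{7} = - \frac{162}{7} + \frac{54 \sqrt{13}}{7}$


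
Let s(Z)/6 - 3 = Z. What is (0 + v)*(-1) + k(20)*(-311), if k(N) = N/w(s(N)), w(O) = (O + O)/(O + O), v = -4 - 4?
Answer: -6212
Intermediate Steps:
v = -8
s(Z) = 18 + 6*Z
w(O) = 1 (w(O) = (2*O)/((2*O)) = (2*O)*(1/(2*O)) = 1)
k(N) = N (k(N) = N/1 = N*1 = N)
(0 + v)*(-1) + k(20)*(-311) = (0 - 8)*(-1) + 20*(-311) = -8*(-1) - 6220 = 8 - 6220 = -6212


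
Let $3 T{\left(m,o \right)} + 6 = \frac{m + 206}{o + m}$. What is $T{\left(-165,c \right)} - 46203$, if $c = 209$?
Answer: $- \frac{6099019}{132} \approx -46205.0$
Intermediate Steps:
$T{\left(m,o \right)} = -2 + \frac{206 + m}{3 \left(m + o\right)}$ ($T{\left(m,o \right)} = -2 + \frac{\left(m + 206\right) \frac{1}{o + m}}{3} = -2 + \frac{\left(206 + m\right) \frac{1}{m + o}}{3} = -2 + \frac{\frac{1}{m + o} \left(206 + m\right)}{3} = -2 + \frac{206 + m}{3 \left(m + o\right)}$)
$T{\left(-165,c \right)} - 46203 = \frac{206 - 1254 - -825}{3 \left(-165 + 209\right)} - 46203 = \frac{206 - 1254 + 825}{3 \cdot 44} - 46203 = \frac{1}{3} \cdot \frac{1}{44} \left(-223\right) - 46203 = - \frac{223}{132} - 46203 = - \frac{6099019}{132}$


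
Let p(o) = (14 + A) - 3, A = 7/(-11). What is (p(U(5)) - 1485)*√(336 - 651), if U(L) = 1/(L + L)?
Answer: -48663*I*√35/11 ≈ -26172.0*I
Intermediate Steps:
A = -7/11 (A = 7*(-1/11) = -7/11 ≈ -0.63636)
U(L) = 1/(2*L)
p(o) = 114/11 (p(o) = (14 - 7/11) - 3 = 147/11 - 3 = 114/11)
(p(U(5)) - 1485)*√(336 - 651) = (114/11 - 1485)*√(336 - 651) = -48663*I*√35/11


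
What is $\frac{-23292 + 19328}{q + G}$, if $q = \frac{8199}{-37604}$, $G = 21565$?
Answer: $- \frac{149062256}{810922061} \approx -0.18382$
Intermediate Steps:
$q = - \frac{8199}{37604}$ ($q = 8199 \left(- \frac{1}{37604}\right) = - \frac{8199}{37604} \approx -0.21804$)
$\frac{-23292 + 19328}{q + G} = \frac{-23292 + 19328}{- \frac{8199}{37604} + 21565} = - \frac{3964}{\frac{810922061}{37604}} = \left(-3964\right) \frac{37604}{810922061} = - \frac{149062256}{810922061}$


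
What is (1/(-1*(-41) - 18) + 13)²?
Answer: 90000/529 ≈ 170.13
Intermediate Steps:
(1/(-1*(-41) - 18) + 13)² = (1/(41 - 18) + 13)² = (1/23 + 13)² = (300/23)² = 90000/529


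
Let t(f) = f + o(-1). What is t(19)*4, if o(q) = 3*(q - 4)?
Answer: 16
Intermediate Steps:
o(q) = -12 + 3*q (o(q) = 3*(-4 + q) = -12 + 3*q)
t(f) = -15 + f (t(f) = f + (-12 + 3*(-1)) = f + (-12 - 3) = f - 15 = -15 + f)
t(19)*4 = (-15 + 19)*4 = 4*4 = 16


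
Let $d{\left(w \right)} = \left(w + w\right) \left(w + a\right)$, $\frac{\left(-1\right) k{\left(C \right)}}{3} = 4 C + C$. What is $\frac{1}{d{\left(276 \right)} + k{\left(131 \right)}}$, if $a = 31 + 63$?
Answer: $\frac{1}{202275} \approx 4.9438 \cdot 10^{-6}$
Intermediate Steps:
$a = 94$
$k{\left(C \right)} = - 15 C$ ($k{\left(C \right)} = - 3 \left(4 C + C\right) = - 3 \cdot 5 C = - 15 C$)
$d{\left(w \right)} = 2 w \left(94 + w\right)$ ($d{\left(w \right)} = \left(w + w\right) \left(w + 94\right) = 2 w \left(94 + w\right)$)
$\frac{1}{d{\left(276 \right)} + k{\left(131 \right)}} = \frac{1}{2 \cdot 276 \left(94 + 276\right) - 1965} = \frac{1}{2 \cdot 276 \cdot 370 - 1965} = \frac{1}{204240 - 1965} = \frac{1}{202275}$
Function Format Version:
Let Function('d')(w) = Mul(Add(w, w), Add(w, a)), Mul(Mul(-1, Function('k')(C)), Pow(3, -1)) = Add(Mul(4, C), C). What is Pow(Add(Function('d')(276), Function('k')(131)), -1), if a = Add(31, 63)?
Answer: Rational(1, 202275) ≈ 4.9438e-6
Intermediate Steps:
a = 94
Function('k')(C) = Mul(-15, C) (Function('k')(C) = Mul(-3, Add(Mul(4, C), C)) = Mul(-3, Mul(5, C)) = Mul(-15, C))
Function('d')(w) = Mul(2, w, Add(94, w)) (Function('d')(w) = Mul(Add(w, w), Add(w, 94)) = Mul(Mul(2, w), Add(94, w)) = Mul(2, w, Add(94, w)))
Pow(Add(Function('d')(276), Function('k')(131)), -1) = Pow(Add(Mul(2, 276, Add(94, 276)), Mul(-15, 131)), -1) = Pow(Add(Mul(2, 276, 370), -1965), -1) = Pow(Add(204240, -1965), -1) = Pow(202275, -1) = Rational(1, 202275)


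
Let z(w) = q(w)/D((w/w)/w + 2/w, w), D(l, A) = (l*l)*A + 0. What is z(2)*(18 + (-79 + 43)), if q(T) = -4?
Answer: 16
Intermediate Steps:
D(l, A) = A*l² (D(l, A) = l²*A + 0 = A*l² + 0 = A*l²)
z(w) = -4*w/9 (z(w) = -4*1/(w*((w/w)/w + 2/w)²) = -4*1/(w*(1/w + 2/w)²) = -4*w/9)
z(2)*(18 + (-79 + 43)) = (-4/9*2)*(18 + (-79 + 43)) = -8*(18 - 36)/9 = -8/9*(-18) = 16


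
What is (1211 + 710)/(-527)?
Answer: -113/31 ≈ -3.6452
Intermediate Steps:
(1211 + 710)/(-527) = -1/527*1921 = -113/31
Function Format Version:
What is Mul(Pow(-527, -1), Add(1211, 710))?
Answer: Rational(-113, 31) ≈ -3.6452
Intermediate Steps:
Mul(Pow(-527, -1), Add(1211, 710)) = Mul(Rational(-1, 527), 1921) = Rational(-113, 31)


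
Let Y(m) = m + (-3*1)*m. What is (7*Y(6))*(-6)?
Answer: 504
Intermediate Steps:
Y(m) = -2*m (Y(m) = m - 3*m = -2*m)
(7*Y(6))*(-6) = (7*(-2*6))*(-6) = (7*(-12))*(-6) = -84*(-6) = 504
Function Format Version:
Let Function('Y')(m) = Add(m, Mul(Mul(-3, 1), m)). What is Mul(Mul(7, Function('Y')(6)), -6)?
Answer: 504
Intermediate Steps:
Function('Y')(m) = Mul(-2, m) (Function('Y')(m) = Add(m, Mul(-3, m)) = Mul(-2, m))
Mul(Mul(7, Function('Y')(6)), -6) = Mul(Mul(7, Mul(-2, 6)), -6) = Mul(Mul(7, -12), -6) = Mul(-84, -6) = 504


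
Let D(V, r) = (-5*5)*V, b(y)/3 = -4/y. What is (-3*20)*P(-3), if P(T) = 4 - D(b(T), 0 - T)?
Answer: -6240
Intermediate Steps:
b(y) = -12/y (b(y) = 3*(-4/y) = -12/y)
D(V, r) = -25*V
P(T) = 4 - 300/T (P(T) = 4 - (-25)*(-12/T) = 4 - 300/T)
(-3*20)*P(-3) = (-3*20)*(4 - 300/(-3)) = -60*(4 - 300*(-⅓)) = -60*(4 + 100) = -60*104 = -6240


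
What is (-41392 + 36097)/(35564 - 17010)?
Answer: -5295/18554 ≈ -0.28538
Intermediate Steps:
(-41392 + 36097)/(35564 - 17010) = -5295/18554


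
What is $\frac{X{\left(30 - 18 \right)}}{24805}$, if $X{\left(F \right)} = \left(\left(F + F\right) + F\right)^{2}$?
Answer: $\frac{1296}{24805} \approx 0.052248$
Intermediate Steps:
$X{\left(F \right)} = 9 F^{2}$ ($X{\left(F \right)} = \left(2 F + F\right)^{2} = \left(3 F\right)^{2} = 9 F^{2}$)
$\frac{X{\left(30 - 18 \right)}}{24805} = \frac{9 \left(30 - 18\right)^{2}}{24805} = 9 \cdot 12^{2} \cdot \frac{1}{24805} = 9 \cdot 144 \cdot \frac{1}{24805} = 1296 \cdot \frac{1}{24805} = \frac{1296}{24805}$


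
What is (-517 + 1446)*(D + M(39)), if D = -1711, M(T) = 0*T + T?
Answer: -1553288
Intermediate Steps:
M(T) = T (M(T) = 0 + T = T)
(-517 + 1446)*(D + M(39)) = (-517 + 1446)*(-1711 + 39) = 929*(-1672) = -1553288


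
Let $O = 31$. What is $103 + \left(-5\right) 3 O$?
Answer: $-362$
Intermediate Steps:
$103 + \left(-5\right) 3 O = 103 + \left(-5\right) 3 \cdot 31 = 103 - 465 = -362$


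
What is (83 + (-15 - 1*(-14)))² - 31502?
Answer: -24778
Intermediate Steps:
(83 + (-15 - 1*(-14)))² - 31502 = (83 + (-15 + 14))² - 31502 = (83 - 1)² - 31502 = 82² - 31502 = 6724 - 31502 = -24778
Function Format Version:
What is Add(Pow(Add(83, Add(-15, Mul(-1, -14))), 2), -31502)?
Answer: -24778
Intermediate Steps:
Add(Pow(Add(83, Add(-15, Mul(-1, -14))), 2), -31502) = Add(Pow(Add(83, Add(-15, 14)), 2), -31502) = Add(Pow(Add(83, -1), 2), -31502) = Add(Pow(82, 2), -31502) = Add(6724, -31502) = -24778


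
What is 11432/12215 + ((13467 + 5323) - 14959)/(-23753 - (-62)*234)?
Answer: 2355727/4517107 ≈ 0.52151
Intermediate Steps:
11432/12215 + ((13467 + 5323) - 14959)/(-23753 - (-62)*234) = 11432*(1/12215) + (18790 - 14959)/(-23753 - 1*(-14508)) = 11432/12215 + 3831/(-23753 + 14508) = 11432/12215 + 3831/(-9245) = 11432/12215 + 3831*(-1/9245) = 11432/12215 - 3831/9245 = 2355727/4517107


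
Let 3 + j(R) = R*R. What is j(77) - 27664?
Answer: -21738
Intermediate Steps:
j(R) = -3 + R**2 (j(R) = -3 + R*R = -3 + R**2)
j(77) - 27664 = (-3 + 77**2) - 27664 = (-3 + 5929) - 27664 = 5926 - 27664 = -21738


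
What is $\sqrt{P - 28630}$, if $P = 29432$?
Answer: $\sqrt{802} \approx 28.32$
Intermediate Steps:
$\sqrt{P - 28630} = \sqrt{29432 - 28630} = \sqrt{802}$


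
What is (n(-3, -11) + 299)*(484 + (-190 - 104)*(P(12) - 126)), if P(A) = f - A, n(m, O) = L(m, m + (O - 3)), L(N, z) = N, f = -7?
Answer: 12761744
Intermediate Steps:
n(m, O) = m
P(A) = -7 - A
(n(-3, -11) + 299)*(484 + (-190 - 104)*(P(12) - 126)) = (-3 + 299)*(484 + (-190 - 104)*((-7 - 1*12) - 126)) = 296*(484 - 294*((-7 - 12) - 126)) = 296*(484 - 294*(-19 - 126)) = 296*(484 - 294*(-145)) = 296*(484 + 42630) = 296*43114 = 12761744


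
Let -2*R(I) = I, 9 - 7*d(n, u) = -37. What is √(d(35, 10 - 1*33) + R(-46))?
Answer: 3*√161/7 ≈ 5.4380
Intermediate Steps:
d(n, u) = 46/7 (d(n, u) = 9/7 - ⅐*(-37) = 9/7 + 37/7 = 46/7)
R(I) = -I/2
√(d(35, 10 - 1*33) + R(-46)) = √(46/7 - ½*(-46)) = √(46/7 + 23) = √(207/7) = 3*√161/7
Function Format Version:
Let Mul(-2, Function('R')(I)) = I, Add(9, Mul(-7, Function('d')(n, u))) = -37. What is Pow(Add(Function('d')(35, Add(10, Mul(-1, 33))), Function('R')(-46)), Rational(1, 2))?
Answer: Mul(Rational(3, 7), Pow(161, Rational(1, 2))) ≈ 5.4380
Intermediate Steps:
Function('d')(n, u) = Rational(46, 7) (Function('d')(n, u) = Add(Rational(9, 7), Mul(Rational(-1, 7), -37)) = Add(Rational(9, 7), Rational(37, 7)) = Rational(46, 7))
Function('R')(I) = Mul(Rational(-1, 2), I)
Pow(Add(Function('d')(35, Add(10, Mul(-1, 33))), Function('R')(-46)), Rational(1, 2)) = Pow(Add(Rational(46, 7), Mul(Rational(-1, 2), -46)), Rational(1, 2)) = Pow(Add(Rational(46, 7), 23), Rational(1, 2)) = Pow(Rational(207, 7), Rational(1, 2)) = Mul(Rational(3, 7), Pow(161, Rational(1, 2)))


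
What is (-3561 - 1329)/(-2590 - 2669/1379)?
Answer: 6743310/3574279 ≈ 1.8866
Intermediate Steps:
(-3561 - 1329)/(-2590 - 2669/1379) = -4890/(-2590 - 2669*1/1379) = -4890/(-2590 - 2669/1379) = -4890/(-3574279/1379) = -4890*(-1379/3574279) = 6743310/3574279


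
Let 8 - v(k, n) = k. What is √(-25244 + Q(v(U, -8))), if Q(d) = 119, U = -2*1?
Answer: 5*I*√1005 ≈ 158.51*I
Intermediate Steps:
U = -2
v(k, n) = 8 - k
√(-25244 + Q(v(U, -8))) = √(-25244 + 119) = √(-25125) = 5*I*√1005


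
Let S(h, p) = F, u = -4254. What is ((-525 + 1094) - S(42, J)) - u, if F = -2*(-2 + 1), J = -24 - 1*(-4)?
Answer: 4821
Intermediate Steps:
J = -20 (J = -24 + 4 = -20)
F = 2 (F = -2*(-1) = 2)
S(h, p) = 2
((-525 + 1094) - S(42, J)) - u = ((-525 + 1094) - 1*2) - 1*(-4254) = (569 - 2) + 4254 = 567 + 4254 = 4821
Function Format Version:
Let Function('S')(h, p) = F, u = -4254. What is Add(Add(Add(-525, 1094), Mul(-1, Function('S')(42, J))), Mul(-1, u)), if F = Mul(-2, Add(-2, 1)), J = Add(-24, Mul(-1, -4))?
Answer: 4821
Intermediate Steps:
J = -20 (J = Add(-24, 4) = -20)
F = 2 (F = Mul(-2, -1) = 2)
Function('S')(h, p) = 2
Add(Add(Add(-525, 1094), Mul(-1, Function('S')(42, J))), Mul(-1, u)) = Add(Add(Add(-525, 1094), Mul(-1, 2)), Mul(-1, -4254)) = Add(Add(569, -2), 4254) = Add(567, 4254) = 4821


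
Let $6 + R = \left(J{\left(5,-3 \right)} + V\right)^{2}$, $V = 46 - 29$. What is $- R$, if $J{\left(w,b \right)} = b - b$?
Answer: $-283$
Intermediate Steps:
$J{\left(w,b \right)} = 0$
$V = 17$ ($V = 46 - 29 = 17$)
$R = 283$ ($R = -6 + \left(0 + 17\right)^{2} = -6 + 17^{2} = -6 + 289 = 283$)
$- R = \left(-1\right) 283 = -283$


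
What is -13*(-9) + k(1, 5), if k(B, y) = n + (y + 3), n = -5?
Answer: 120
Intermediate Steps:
k(B, y) = -2 + y (k(B, y) = -5 + (y + 3) = -5 + (3 + y) = -2 + y)
-13*(-9) + k(1, 5) = -13*(-9) + (-2 + 5) = 117 + 3 = 120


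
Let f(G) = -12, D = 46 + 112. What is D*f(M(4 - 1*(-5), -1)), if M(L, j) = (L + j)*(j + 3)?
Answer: -1896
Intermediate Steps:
M(L, j) = (3 + j)*(L + j) (M(L, j) = (L + j)*(3 + j) = (3 + j)*(L + j))
D = 158
D*f(M(4 - 1*(-5), -1)) = 158*(-12) = -1896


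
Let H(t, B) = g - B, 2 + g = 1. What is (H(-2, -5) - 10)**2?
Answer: 36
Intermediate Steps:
g = -1 (g = -2 + 1 = -1)
H(t, B) = -1 - B
(H(-2, -5) - 10)**2 = ((-1 - 1*(-5)) - 10)**2 = ((-1 + 5) - 10)**2 = (4 - 10)**2 = (-6)**2 = 36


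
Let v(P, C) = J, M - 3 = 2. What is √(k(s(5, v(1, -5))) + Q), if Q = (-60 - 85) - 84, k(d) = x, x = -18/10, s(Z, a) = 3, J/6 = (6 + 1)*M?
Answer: I*√5770/5 ≈ 15.192*I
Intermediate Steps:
M = 5 (M = 3 + 2 = 5)
J = 210 (J = 6*((6 + 1)*5) = 6*(7*5) = 6*35 = 210)
v(P, C) = 210
x = -9/5 (x = -18*⅒ = -9/5 ≈ -1.8000)
k(d) = -9/5
Q = -229 (Q = -145 - 84 = -229)
√(k(s(5, v(1, -5))) + Q) = √(-9/5 - 229) = √(-1154/5) = I*√5770/5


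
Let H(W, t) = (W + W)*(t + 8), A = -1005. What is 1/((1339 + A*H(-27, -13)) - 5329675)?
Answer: -1/5599686 ≈ -1.7858e-7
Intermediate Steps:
H(W, t) = 2*W*(8 + t) (H(W, t) = (2*W)*(8 + t) = 2*W*(8 + t))
1/((1339 + A*H(-27, -13)) - 5329675) = 1/((1339 - 2010*(-27)*(8 - 13)) - 5329675) = 1/((1339 - 2010*(-27)*(-5)) - 5329675) = 1/((1339 - 1005*270) - 5329675) = 1/((1339 - 271350) - 5329675) = 1/(-270011 - 5329675) = 1/(-5599686) = -1/5599686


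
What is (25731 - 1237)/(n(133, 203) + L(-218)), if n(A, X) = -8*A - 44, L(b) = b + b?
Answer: -12247/772 ≈ -15.864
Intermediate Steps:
L(b) = 2*b
n(A, X) = -44 - 8*A
(25731 - 1237)/(n(133, 203) + L(-218)) = (25731 - 1237)/((-44 - 8*133) + 2*(-218)) = 24494/((-44 - 1064) - 436) = 24494/(-1108 - 436) = 24494/(-1544) = 24494*(-1/1544) = -12247/772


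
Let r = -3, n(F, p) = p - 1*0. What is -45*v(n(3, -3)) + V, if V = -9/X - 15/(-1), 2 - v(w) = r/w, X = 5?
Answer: -159/5 ≈ -31.800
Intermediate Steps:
n(F, p) = p (n(F, p) = p + 0 = p)
v(w) = 2 + 3/w (v(w) = 2 - (-3)/w = 2 + 3/w)
V = 66/5 (V = -9/5 - 15/(-1) = -9*1/5 - 15*(-1) = -9/5 + 15 = 66/5 ≈ 13.200)
-45*v(n(3, -3)) + V = -45*(2 + 3/(-3)) + 66/5 = -45*(2 + 3*(-1/3)) + 66/5 = -45*(2 - 1) + 66/5 = -45*1 + 66/5 = -45 + 66/5 = -159/5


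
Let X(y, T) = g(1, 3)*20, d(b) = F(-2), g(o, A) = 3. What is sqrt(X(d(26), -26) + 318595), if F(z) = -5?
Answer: sqrt(318655) ≈ 564.50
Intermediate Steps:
d(b) = -5
X(y, T) = 60 (X(y, T) = 3*20 = 60)
sqrt(X(d(26), -26) + 318595) = sqrt(60 + 318595) = sqrt(318655)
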